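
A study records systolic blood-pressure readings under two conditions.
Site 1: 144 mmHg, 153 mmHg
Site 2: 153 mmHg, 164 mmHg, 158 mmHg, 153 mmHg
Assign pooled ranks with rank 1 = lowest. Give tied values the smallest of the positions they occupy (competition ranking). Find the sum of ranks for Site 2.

15

Sorted (ascending): 144, 153, 153, 153, 158, 164
The 3 values of 153 occupy positions 2–4 → each gets rank 2.
Site 2 values → pooled ranks: 153→2, 164→6, 158→5, 153→2
Rank sum = 2 + 6 + 5 + 2 = 15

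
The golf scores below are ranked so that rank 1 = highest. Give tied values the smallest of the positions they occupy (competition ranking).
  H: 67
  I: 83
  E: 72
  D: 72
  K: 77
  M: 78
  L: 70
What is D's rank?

4

Sorted (descending): 83, 78, 77, 72, 72, 70, 67
The 2 values of 72 occupy positions 4–5 → each gets rank 4.
D has value 72 → rank 4.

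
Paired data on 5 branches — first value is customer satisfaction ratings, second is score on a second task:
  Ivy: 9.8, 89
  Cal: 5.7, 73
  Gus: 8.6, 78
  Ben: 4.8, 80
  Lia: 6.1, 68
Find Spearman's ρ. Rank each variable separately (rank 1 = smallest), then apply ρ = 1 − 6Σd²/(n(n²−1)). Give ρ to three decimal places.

0.300

Ranks of variable 1: 5, 2, 4, 1, 3
Ranks of variable 2: 5, 2, 3, 4, 1
d = r₁ − r₂: 0, 0, 1, -3, 2
d²: 0, 0, 1, 9, 4; Σd² = 14
ρ = 1 − 6·14/(5·24) = 1 − 84/120 = 0.300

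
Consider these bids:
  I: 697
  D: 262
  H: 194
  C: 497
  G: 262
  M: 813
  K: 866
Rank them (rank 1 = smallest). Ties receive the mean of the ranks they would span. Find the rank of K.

Sorted (ascending): 194, 262, 262, 497, 697, 813, 866
The 2 values of 262 occupy positions 2–3 → average rank (2+3)/2 = 2.5.
K has value 866 → rank 7.

7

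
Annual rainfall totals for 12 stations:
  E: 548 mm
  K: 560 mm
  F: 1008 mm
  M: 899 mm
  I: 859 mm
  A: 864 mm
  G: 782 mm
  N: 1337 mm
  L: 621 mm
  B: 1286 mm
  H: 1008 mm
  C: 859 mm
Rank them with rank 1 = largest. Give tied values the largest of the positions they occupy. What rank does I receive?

8

Sorted (descending): 1337, 1286, 1008, 1008, 899, 864, 859, 859, 782, 621, 560, 548
The 2 values of 1008 occupy positions 3–4 → each gets rank 4.
The 2 values of 859 occupy positions 7–8 → each gets rank 8.
I has value 859 mm → rank 8.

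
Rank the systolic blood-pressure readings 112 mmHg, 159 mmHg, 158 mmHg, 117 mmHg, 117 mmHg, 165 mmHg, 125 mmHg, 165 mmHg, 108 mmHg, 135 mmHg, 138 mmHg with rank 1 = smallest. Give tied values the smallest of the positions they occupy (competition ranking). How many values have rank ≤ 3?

4

Sorted (ascending): 108, 112, 117, 117, 125, 135, 138, 158, 159, 165, 165
The 2 values of 117 occupy positions 3–4 → each gets rank 3.
The 2 values of 165 occupy positions 10–11 → each gets rank 10.
Ranks ≤ 3: {1, 2, 3, 3} → 4 values.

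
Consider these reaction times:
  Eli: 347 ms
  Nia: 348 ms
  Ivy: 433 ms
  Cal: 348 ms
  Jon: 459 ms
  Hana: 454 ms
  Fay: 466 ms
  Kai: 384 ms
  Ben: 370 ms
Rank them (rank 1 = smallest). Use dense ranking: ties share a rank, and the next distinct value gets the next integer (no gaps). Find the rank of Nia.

2

Sorted (ascending): 347, 348, 348, 370, 384, 433, 454, 459, 466
The 2 values of 348 share dense rank 2.
Remaining distinct values take the next consecutive integers.
Nia has value 348 ms → rank 2.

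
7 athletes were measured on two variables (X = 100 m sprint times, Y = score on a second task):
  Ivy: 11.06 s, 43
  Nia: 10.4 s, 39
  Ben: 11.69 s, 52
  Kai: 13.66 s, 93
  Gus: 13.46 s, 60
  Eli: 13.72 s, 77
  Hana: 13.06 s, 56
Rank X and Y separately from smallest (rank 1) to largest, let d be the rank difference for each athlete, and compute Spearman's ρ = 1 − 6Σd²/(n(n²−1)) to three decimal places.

Ranks of variable 1: 2, 1, 3, 6, 5, 7, 4
Ranks of variable 2: 2, 1, 3, 7, 5, 6, 4
d = r₁ − r₂: 0, 0, 0, -1, 0, 1, 0
d²: 0, 0, 0, 1, 0, 1, 0; Σd² = 2
ρ = 1 − 6·2/(7·48) = 1 − 12/336 = 0.964

0.964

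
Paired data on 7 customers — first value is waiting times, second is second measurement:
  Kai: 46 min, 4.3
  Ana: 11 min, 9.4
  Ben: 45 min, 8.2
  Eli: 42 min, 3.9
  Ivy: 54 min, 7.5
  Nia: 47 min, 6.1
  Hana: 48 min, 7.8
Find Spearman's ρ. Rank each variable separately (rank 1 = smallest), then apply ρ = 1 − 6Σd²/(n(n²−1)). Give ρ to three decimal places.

-0.143

Ranks of variable 1: 4, 1, 3, 2, 7, 5, 6
Ranks of variable 2: 2, 7, 6, 1, 4, 3, 5
d = r₁ − r₂: 2, -6, -3, 1, 3, 2, 1
d²: 4, 36, 9, 1, 9, 4, 1; Σd² = 64
ρ = 1 − 6·64/(7·48) = 1 − 384/336 = -0.143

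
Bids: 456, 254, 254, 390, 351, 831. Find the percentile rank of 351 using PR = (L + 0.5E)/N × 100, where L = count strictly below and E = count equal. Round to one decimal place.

N = 6.
Strictly below 351: 2. Equal to 351: 1.
PR = (2 + 0.5·1)/6 × 100 = 41.7

41.7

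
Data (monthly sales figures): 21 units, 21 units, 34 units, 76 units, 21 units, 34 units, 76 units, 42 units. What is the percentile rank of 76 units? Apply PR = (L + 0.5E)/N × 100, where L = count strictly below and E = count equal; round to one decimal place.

N = 8.
Strictly below 76: 6. Equal to 76: 2.
PR = (6 + 0.5·2)/8 × 100 = 87.5

87.5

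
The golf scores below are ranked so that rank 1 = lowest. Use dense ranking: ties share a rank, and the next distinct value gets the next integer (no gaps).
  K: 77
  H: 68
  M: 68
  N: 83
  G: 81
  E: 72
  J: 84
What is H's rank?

Sorted (ascending): 68, 68, 72, 77, 81, 83, 84
The 2 values of 68 share dense rank 1.
Remaining distinct values take the next consecutive integers.
H has value 68 → rank 1.

1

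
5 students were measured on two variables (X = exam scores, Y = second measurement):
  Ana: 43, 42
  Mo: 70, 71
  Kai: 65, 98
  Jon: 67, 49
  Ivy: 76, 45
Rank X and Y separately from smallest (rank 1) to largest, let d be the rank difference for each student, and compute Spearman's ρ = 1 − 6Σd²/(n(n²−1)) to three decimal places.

Ranks of variable 1: 1, 4, 2, 3, 5
Ranks of variable 2: 1, 4, 5, 3, 2
d = r₁ − r₂: 0, 0, -3, 0, 3
d²: 0, 0, 9, 0, 9; Σd² = 18
ρ = 1 − 6·18/(5·24) = 1 − 108/120 = 0.100

0.100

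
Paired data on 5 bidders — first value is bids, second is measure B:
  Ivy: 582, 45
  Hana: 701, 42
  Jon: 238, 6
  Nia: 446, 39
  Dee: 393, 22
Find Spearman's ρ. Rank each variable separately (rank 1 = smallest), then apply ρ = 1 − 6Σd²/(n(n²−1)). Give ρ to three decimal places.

0.900

Ranks of variable 1: 4, 5, 1, 3, 2
Ranks of variable 2: 5, 4, 1, 3, 2
d = r₁ − r₂: -1, 1, 0, 0, 0
d²: 1, 1, 0, 0, 0; Σd² = 2
ρ = 1 − 6·2/(5·24) = 1 − 12/120 = 0.900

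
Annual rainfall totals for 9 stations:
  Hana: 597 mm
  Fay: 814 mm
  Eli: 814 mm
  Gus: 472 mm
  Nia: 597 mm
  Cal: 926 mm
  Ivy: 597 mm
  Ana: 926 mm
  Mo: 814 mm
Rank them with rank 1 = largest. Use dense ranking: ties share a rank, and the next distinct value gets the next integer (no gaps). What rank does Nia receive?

Sorted (descending): 926, 926, 814, 814, 814, 597, 597, 597, 472
The 2 values of 926 share dense rank 1.
The 3 values of 814 share dense rank 2.
The 3 values of 597 share dense rank 3.
Remaining distinct values take the next consecutive integers.
Nia has value 597 mm → rank 3.

3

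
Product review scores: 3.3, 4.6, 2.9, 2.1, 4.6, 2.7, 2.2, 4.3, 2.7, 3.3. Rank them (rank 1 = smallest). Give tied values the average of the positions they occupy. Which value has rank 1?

2.1

Sorted (ascending): 2.1, 2.2, 2.7, 2.7, 2.9, 3.3, 3.3, 4.3, 4.6, 4.6
The 2 values of 2.7 occupy positions 3–4 → average rank (3+4)/2 = 3.5.
The 2 values of 3.3 occupy positions 6–7 → average rank (6+7)/2 = 6.5.
The 2 values of 4.6 occupy positions 9–10 → average rank (9+10)/2 = 9.5.
Rank 1 → value 2.1.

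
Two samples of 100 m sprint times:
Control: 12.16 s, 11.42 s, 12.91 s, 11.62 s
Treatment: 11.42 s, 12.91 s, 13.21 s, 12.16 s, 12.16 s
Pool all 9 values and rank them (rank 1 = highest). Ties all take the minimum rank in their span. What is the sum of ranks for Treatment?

Sorted (descending): 13.21, 12.91, 12.91, 12.16, 12.16, 12.16, 11.62, 11.42, 11.42
The 2 values of 12.91 occupy positions 2–3 → each gets rank 2.
The 3 values of 12.16 occupy positions 4–6 → each gets rank 4.
The 2 values of 11.42 occupy positions 8–9 → each gets rank 8.
Treatment values → pooled ranks: 11.42→8, 12.91→2, 13.21→1, 12.16→4, 12.16→4
Rank sum = 8 + 2 + 1 + 4 + 4 = 19

19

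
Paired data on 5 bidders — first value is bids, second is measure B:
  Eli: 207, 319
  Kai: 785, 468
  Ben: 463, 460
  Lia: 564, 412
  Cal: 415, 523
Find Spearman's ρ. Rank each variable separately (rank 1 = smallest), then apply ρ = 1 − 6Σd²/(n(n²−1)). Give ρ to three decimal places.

0.300

Ranks of variable 1: 1, 5, 3, 4, 2
Ranks of variable 2: 1, 4, 3, 2, 5
d = r₁ − r₂: 0, 1, 0, 2, -3
d²: 0, 1, 0, 4, 9; Σd² = 14
ρ = 1 − 6·14/(5·24) = 1 − 84/120 = 0.300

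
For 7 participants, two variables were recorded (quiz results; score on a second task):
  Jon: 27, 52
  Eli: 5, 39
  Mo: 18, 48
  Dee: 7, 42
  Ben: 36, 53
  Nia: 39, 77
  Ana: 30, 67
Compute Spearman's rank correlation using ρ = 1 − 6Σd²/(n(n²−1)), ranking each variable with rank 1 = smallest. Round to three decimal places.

0.964

Ranks of variable 1: 4, 1, 3, 2, 6, 7, 5
Ranks of variable 2: 4, 1, 3, 2, 5, 7, 6
d = r₁ − r₂: 0, 0, 0, 0, 1, 0, -1
d²: 0, 0, 0, 0, 1, 0, 1; Σd² = 2
ρ = 1 − 6·2/(7·48) = 1 − 12/336 = 0.964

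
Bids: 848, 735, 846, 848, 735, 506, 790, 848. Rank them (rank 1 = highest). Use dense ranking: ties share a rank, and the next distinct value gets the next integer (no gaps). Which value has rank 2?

Sorted (descending): 848, 848, 848, 846, 790, 735, 735, 506
The 3 values of 848 share dense rank 1.
The 2 values of 735 share dense rank 4.
Remaining distinct values take the next consecutive integers.
Rank 2 → value 846.

846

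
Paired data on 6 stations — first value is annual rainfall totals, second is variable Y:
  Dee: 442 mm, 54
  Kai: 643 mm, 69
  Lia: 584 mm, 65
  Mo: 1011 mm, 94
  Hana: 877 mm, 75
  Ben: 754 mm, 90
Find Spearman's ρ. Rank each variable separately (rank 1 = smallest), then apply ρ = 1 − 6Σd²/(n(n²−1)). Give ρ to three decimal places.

Ranks of variable 1: 1, 3, 2, 6, 5, 4
Ranks of variable 2: 1, 3, 2, 6, 4, 5
d = r₁ − r₂: 0, 0, 0, 0, 1, -1
d²: 0, 0, 0, 0, 1, 1; Σd² = 2
ρ = 1 − 6·2/(6·35) = 1 − 12/210 = 0.943

0.943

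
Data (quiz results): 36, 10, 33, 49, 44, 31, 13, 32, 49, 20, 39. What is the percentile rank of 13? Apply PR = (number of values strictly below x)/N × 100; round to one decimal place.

9.1

N = 11.
Strictly below 13: 1. Equal to 13: 1.
PR = 1/11 × 100 = 9.1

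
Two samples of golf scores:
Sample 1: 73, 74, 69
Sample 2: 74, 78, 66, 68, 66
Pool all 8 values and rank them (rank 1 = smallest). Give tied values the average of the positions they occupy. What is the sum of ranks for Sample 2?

20.5

Sorted (ascending): 66, 66, 68, 69, 73, 74, 74, 78
The 2 values of 66 occupy positions 1–2 → average rank (1+2)/2 = 1.5.
The 2 values of 74 occupy positions 6–7 → average rank (6+7)/2 = 6.5.
Sample 2 values → pooled ranks: 74→6.5, 78→8, 66→1.5, 68→3, 66→1.5
Rank sum = 6.5 + 8 + 1.5 + 3 + 1.5 = 20.5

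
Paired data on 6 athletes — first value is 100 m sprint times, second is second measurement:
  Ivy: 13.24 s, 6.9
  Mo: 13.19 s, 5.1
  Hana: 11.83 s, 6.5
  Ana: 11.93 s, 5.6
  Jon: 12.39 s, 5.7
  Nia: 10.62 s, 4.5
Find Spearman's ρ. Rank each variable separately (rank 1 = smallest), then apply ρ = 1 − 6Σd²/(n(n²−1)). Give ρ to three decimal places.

Ranks of variable 1: 6, 5, 2, 3, 4, 1
Ranks of variable 2: 6, 2, 5, 3, 4, 1
d = r₁ − r₂: 0, 3, -3, 0, 0, 0
d²: 0, 9, 9, 0, 0, 0; Σd² = 18
ρ = 1 − 6·18/(6·35) = 1 − 108/210 = 0.486

0.486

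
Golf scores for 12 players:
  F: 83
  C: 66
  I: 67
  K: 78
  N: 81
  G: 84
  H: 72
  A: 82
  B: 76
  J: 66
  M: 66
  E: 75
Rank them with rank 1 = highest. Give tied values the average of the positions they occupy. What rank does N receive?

Sorted (descending): 84, 83, 82, 81, 78, 76, 75, 72, 67, 66, 66, 66
The 3 values of 66 occupy positions 10–12 → average rank 11.
N has value 81 → rank 4.

4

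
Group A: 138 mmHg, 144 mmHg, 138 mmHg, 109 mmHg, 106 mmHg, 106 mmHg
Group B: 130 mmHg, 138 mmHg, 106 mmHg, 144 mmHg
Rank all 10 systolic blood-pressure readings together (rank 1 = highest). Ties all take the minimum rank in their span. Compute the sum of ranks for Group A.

30

Sorted (descending): 144, 144, 138, 138, 138, 130, 109, 106, 106, 106
The 2 values of 144 occupy positions 1–2 → each gets rank 1.
The 3 values of 138 occupy positions 3–5 → each gets rank 3.
The 3 values of 106 occupy positions 8–10 → each gets rank 8.
Group A values → pooled ranks: 138→3, 144→1, 138→3, 109→7, 106→8, 106→8
Rank sum = 3 + 1 + 3 + 7 + 8 + 8 = 30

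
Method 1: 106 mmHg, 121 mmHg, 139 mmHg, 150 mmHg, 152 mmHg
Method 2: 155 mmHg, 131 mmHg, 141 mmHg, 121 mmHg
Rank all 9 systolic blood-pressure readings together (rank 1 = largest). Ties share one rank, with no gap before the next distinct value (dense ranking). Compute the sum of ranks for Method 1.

25

Sorted (descending): 155, 152, 150, 141, 139, 131, 121, 121, 106
The 2 values of 121 share dense rank 7.
Remaining distinct values take the next consecutive integers.
Method 1 values → pooled ranks: 106→8, 121→7, 139→5, 150→3, 152→2
Rank sum = 8 + 7 + 5 + 3 + 2 = 25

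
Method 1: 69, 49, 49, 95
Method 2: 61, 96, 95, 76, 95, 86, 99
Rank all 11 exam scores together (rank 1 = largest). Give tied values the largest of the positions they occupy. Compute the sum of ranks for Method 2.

Sorted (descending): 99, 96, 95, 95, 95, 86, 76, 69, 61, 49, 49
The 3 values of 95 occupy positions 3–5 → each gets rank 5.
The 2 values of 49 occupy positions 10–11 → each gets rank 11.
Method 2 values → pooled ranks: 61→9, 96→2, 95→5, 76→7, 95→5, 86→6, 99→1
Rank sum = 9 + 2 + 5 + 7 + 5 + 6 + 1 = 35

35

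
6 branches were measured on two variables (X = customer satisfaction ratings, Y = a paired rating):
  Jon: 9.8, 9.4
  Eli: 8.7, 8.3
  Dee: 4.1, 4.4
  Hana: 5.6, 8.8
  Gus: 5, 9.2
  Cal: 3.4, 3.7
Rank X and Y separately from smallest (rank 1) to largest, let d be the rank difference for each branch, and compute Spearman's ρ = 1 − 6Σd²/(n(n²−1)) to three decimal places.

Ranks of variable 1: 6, 5, 2, 4, 3, 1
Ranks of variable 2: 6, 3, 2, 4, 5, 1
d = r₁ − r₂: 0, 2, 0, 0, -2, 0
d²: 0, 4, 0, 0, 4, 0; Σd² = 8
ρ = 1 − 6·8/(6·35) = 1 − 48/210 = 0.771

0.771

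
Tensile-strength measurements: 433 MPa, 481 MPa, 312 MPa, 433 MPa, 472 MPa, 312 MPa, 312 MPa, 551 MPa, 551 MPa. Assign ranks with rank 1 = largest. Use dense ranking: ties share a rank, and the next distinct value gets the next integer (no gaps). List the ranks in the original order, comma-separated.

Sorted (descending): 551, 551, 481, 472, 433, 433, 312, 312, 312
The 2 values of 551 share dense rank 1.
The 2 values of 433 share dense rank 4.
The 3 values of 312 share dense rank 5.
Remaining distinct values take the next consecutive integers.

4, 2, 5, 4, 3, 5, 5, 1, 1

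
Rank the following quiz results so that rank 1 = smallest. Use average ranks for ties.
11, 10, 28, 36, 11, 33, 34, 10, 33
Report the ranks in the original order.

3.5, 1.5, 5, 9, 3.5, 6.5, 8, 1.5, 6.5

Sorted (ascending): 10, 10, 11, 11, 28, 33, 33, 34, 36
The 2 values of 10 occupy positions 1–2 → average rank (1+2)/2 = 1.5.
The 2 values of 11 occupy positions 3–4 → average rank (3+4)/2 = 3.5.
The 2 values of 33 occupy positions 6–7 → average rank (6+7)/2 = 6.5.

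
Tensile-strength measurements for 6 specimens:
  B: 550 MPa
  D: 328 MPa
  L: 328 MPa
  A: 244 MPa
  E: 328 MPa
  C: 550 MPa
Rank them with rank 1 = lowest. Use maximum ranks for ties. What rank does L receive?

4

Sorted (ascending): 244, 328, 328, 328, 550, 550
The 3 values of 328 occupy positions 2–4 → each gets rank 4.
The 2 values of 550 occupy positions 5–6 → each gets rank 6.
L has value 328 MPa → rank 4.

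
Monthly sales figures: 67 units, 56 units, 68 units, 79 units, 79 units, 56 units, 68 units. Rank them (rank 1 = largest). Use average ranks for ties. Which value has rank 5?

67

Sorted (descending): 79, 79, 68, 68, 67, 56, 56
The 2 values of 79 occupy positions 1–2 → average rank (1+2)/2 = 1.5.
The 2 values of 68 occupy positions 3–4 → average rank (3+4)/2 = 3.5.
The 2 values of 56 occupy positions 6–7 → average rank (6+7)/2 = 6.5.
Rank 5 → value 67.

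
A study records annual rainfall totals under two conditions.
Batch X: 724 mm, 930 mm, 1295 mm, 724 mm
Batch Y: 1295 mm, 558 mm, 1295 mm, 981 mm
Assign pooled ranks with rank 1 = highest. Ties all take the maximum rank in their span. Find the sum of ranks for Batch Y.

18

Sorted (descending): 1295, 1295, 1295, 981, 930, 724, 724, 558
The 3 values of 1295 occupy positions 1–3 → each gets rank 3.
The 2 values of 724 occupy positions 6–7 → each gets rank 7.
Batch Y values → pooled ranks: 1295→3, 558→8, 1295→3, 981→4
Rank sum = 3 + 8 + 3 + 4 = 18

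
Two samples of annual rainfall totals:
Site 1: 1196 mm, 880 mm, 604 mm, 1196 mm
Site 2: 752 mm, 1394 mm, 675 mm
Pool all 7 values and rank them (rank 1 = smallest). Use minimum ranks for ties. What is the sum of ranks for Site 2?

Sorted (ascending): 604, 675, 752, 880, 1196, 1196, 1394
The 2 values of 1196 occupy positions 5–6 → each gets rank 5.
Site 2 values → pooled ranks: 752→3, 1394→7, 675→2
Rank sum = 3 + 7 + 2 = 12

12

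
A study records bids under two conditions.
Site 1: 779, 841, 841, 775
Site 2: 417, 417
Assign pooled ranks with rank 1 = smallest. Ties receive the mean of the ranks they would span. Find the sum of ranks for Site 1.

18

Sorted (ascending): 417, 417, 775, 779, 841, 841
The 2 values of 417 occupy positions 1–2 → average rank (1+2)/2 = 1.5.
The 2 values of 841 occupy positions 5–6 → average rank (5+6)/2 = 5.5.
Site 1 values → pooled ranks: 779→4, 841→5.5, 841→5.5, 775→3
Rank sum = 4 + 5.5 + 5.5 + 3 = 18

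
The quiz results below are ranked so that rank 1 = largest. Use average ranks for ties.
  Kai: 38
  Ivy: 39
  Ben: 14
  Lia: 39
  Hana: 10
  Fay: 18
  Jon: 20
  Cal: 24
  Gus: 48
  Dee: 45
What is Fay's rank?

Sorted (descending): 48, 45, 39, 39, 38, 24, 20, 18, 14, 10
The 2 values of 39 occupy positions 3–4 → average rank (3+4)/2 = 3.5.
Fay has value 18 → rank 8.

8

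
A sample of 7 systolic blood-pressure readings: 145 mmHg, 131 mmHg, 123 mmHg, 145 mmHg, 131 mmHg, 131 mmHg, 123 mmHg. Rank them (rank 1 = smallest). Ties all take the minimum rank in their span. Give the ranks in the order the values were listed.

Sorted (ascending): 123, 123, 131, 131, 131, 145, 145
The 2 values of 123 occupy positions 1–2 → each gets rank 1.
The 3 values of 131 occupy positions 3–5 → each gets rank 3.
The 2 values of 145 occupy positions 6–7 → each gets rank 6.

6, 3, 1, 6, 3, 3, 1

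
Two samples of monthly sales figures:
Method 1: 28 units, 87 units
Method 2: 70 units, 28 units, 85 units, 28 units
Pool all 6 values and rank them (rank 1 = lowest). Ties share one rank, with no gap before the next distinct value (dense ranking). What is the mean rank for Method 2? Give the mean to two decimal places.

1.75

Sorted (ascending): 28, 28, 28, 70, 85, 87
The 3 values of 28 share dense rank 1.
Remaining distinct values take the next consecutive integers.
Method 2 values → pooled ranks: 70→2, 28→1, 85→3, 28→1
Mean rank = (2 + 1 + 3 + 1) / 4 = 1.75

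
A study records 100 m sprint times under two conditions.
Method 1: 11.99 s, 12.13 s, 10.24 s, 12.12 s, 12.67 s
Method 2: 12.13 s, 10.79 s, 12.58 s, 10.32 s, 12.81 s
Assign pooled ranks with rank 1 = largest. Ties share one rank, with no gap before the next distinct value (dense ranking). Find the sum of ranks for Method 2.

23

Sorted (descending): 12.81, 12.67, 12.58, 12.13, 12.13, 12.12, 11.99, 10.79, 10.32, 10.24
The 2 values of 12.13 share dense rank 4.
Remaining distinct values take the next consecutive integers.
Method 2 values → pooled ranks: 12.13→4, 10.79→7, 12.58→3, 10.32→8, 12.81→1
Rank sum = 4 + 7 + 3 + 8 + 1 = 23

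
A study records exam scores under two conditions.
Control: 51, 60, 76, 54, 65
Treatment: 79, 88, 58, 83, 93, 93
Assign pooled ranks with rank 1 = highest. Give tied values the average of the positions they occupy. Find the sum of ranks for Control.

42

Sorted (descending): 93, 93, 88, 83, 79, 76, 65, 60, 58, 54, 51
The 2 values of 93 occupy positions 1–2 → average rank (1+2)/2 = 1.5.
Control values → pooled ranks: 51→11, 60→8, 76→6, 54→10, 65→7
Rank sum = 11 + 8 + 6 + 10 + 7 = 42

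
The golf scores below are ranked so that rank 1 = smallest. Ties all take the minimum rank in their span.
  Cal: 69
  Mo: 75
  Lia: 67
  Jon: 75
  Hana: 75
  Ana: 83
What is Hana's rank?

Sorted (ascending): 67, 69, 75, 75, 75, 83
The 3 values of 75 occupy positions 3–5 → each gets rank 3.
Hana has value 75 → rank 3.

3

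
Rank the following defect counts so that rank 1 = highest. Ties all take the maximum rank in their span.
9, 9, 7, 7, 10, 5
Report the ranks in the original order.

3, 3, 5, 5, 1, 6

Sorted (descending): 10, 9, 9, 7, 7, 5
The 2 values of 9 occupy positions 2–3 → each gets rank 3.
The 2 values of 7 occupy positions 4–5 → each gets rank 5.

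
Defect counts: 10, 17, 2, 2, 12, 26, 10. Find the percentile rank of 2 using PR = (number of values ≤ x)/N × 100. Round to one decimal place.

28.6

N = 7.
Strictly below 2: 0. Equal to 2: 2.
PR = 2/7 × 100 = 28.6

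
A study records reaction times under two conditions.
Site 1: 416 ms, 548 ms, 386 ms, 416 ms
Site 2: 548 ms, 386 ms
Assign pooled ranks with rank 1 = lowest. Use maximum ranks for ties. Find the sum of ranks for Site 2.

Sorted (ascending): 386, 386, 416, 416, 548, 548
The 2 values of 386 occupy positions 1–2 → each gets rank 2.
The 2 values of 416 occupy positions 3–4 → each gets rank 4.
The 2 values of 548 occupy positions 5–6 → each gets rank 6.
Site 2 values → pooled ranks: 548→6, 386→2
Rank sum = 6 + 2 = 8

8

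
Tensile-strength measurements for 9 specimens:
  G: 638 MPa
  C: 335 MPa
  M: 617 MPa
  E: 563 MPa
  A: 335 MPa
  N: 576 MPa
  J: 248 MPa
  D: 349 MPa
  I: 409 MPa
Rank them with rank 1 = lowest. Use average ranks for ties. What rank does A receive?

2.5

Sorted (ascending): 248, 335, 335, 349, 409, 563, 576, 617, 638
The 2 values of 335 occupy positions 2–3 → average rank (2+3)/2 = 2.5.
A has value 335 MPa → rank 2.5.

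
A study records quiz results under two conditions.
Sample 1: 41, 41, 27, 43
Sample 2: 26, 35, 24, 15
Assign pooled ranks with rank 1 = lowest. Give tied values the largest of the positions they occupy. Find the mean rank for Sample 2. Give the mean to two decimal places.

Sorted (ascending): 15, 24, 26, 27, 35, 41, 41, 43
The 2 values of 41 occupy positions 6–7 → each gets rank 7.
Sample 2 values → pooled ranks: 26→3, 35→5, 24→2, 15→1
Mean rank = (3 + 5 + 2 + 1) / 4 = 2.75

2.75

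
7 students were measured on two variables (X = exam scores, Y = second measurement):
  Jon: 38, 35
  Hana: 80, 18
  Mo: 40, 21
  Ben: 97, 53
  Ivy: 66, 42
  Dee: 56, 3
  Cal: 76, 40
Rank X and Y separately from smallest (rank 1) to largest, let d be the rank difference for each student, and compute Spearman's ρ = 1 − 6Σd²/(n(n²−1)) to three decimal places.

Ranks of variable 1: 1, 6, 2, 7, 4, 3, 5
Ranks of variable 2: 4, 2, 3, 7, 6, 1, 5
d = r₁ − r₂: -3, 4, -1, 0, -2, 2, 0
d²: 9, 16, 1, 0, 4, 4, 0; Σd² = 34
ρ = 1 − 6·34/(7·48) = 1 − 204/336 = 0.393

0.393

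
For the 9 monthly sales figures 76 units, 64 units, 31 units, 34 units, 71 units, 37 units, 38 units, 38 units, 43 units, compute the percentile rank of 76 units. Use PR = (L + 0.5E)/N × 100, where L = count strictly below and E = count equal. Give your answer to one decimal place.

N = 9.
Strictly below 76: 8. Equal to 76: 1.
PR = (8 + 0.5·1)/9 × 100 = 94.4

94.4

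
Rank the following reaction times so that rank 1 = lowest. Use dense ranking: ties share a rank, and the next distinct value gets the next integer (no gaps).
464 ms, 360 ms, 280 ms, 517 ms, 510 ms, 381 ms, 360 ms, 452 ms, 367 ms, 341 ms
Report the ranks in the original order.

7, 3, 1, 9, 8, 5, 3, 6, 4, 2

Sorted (ascending): 280, 341, 360, 360, 367, 381, 452, 464, 510, 517
The 2 values of 360 share dense rank 3.
Remaining distinct values take the next consecutive integers.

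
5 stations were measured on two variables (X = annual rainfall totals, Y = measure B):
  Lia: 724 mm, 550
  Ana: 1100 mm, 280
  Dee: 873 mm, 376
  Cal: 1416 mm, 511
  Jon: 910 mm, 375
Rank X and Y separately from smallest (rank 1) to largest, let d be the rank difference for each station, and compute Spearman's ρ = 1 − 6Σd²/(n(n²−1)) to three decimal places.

Ranks of variable 1: 1, 4, 2, 5, 3
Ranks of variable 2: 5, 1, 3, 4, 2
d = r₁ − r₂: -4, 3, -1, 1, 1
d²: 16, 9, 1, 1, 1; Σd² = 28
ρ = 1 − 6·28/(5·24) = 1 − 168/120 = -0.400

-0.400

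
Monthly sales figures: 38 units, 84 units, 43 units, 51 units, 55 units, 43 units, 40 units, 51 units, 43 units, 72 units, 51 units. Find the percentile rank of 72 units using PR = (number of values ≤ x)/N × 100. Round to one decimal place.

N = 11.
Strictly below 72: 9. Equal to 72: 1.
PR = 10/11 × 100 = 90.9

90.9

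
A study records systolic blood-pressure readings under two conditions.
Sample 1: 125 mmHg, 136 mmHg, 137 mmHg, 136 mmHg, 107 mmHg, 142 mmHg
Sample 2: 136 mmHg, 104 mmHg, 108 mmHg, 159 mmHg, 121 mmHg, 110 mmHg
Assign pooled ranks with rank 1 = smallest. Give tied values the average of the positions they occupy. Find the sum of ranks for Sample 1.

45

Sorted (ascending): 104, 107, 108, 110, 121, 125, 136, 136, 136, 137, 142, 159
The 3 values of 136 occupy positions 7–9 → average rank 8.
Sample 1 values → pooled ranks: 125→6, 136→8, 137→10, 136→8, 107→2, 142→11
Rank sum = 6 + 8 + 10 + 8 + 2 + 11 = 45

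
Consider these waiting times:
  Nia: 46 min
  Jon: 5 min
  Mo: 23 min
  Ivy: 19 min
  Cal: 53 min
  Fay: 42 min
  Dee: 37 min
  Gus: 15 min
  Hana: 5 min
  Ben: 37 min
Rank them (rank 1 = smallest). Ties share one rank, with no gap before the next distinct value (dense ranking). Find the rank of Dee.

5

Sorted (ascending): 5, 5, 15, 19, 23, 37, 37, 42, 46, 53
The 2 values of 5 share dense rank 1.
The 2 values of 37 share dense rank 5.
Remaining distinct values take the next consecutive integers.
Dee has value 37 min → rank 5.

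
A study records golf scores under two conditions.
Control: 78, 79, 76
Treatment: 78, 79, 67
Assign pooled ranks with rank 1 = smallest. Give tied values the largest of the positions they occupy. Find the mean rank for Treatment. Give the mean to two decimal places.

Sorted (ascending): 67, 76, 78, 78, 79, 79
The 2 values of 78 occupy positions 3–4 → each gets rank 4.
The 2 values of 79 occupy positions 5–6 → each gets rank 6.
Treatment values → pooled ranks: 78→4, 79→6, 67→1
Mean rank = (4 + 6 + 1) / 3 = 3.67

3.67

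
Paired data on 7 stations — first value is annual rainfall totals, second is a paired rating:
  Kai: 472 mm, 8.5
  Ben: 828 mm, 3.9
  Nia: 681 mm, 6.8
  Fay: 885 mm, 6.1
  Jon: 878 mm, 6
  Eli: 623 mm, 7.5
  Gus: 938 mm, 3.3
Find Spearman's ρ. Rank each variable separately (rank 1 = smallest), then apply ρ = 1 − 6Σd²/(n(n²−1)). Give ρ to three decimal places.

-0.857

Ranks of variable 1: 1, 4, 3, 6, 5, 2, 7
Ranks of variable 2: 7, 2, 5, 4, 3, 6, 1
d = r₁ − r₂: -6, 2, -2, 2, 2, -4, 6
d²: 36, 4, 4, 4, 4, 16, 36; Σd² = 104
ρ = 1 − 6·104/(7·48) = 1 − 624/336 = -0.857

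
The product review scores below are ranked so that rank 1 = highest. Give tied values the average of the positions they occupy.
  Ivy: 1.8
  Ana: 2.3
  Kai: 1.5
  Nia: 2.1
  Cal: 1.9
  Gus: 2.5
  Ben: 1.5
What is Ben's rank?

Sorted (descending): 2.5, 2.3, 2.1, 1.9, 1.8, 1.5, 1.5
The 2 values of 1.5 occupy positions 6–7 → average rank (6+7)/2 = 6.5.
Ben has value 1.5 → rank 6.5.

6.5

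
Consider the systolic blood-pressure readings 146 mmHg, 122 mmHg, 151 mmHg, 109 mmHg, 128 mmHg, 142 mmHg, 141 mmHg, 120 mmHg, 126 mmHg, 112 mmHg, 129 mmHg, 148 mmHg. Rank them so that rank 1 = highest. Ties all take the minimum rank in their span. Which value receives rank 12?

109

Sorted (descending): 151, 148, 146, 142, 141, 129, 128, 126, 122, 120, 112, 109
No ties — each value takes its position as its rank.
Rank 12 → value 109.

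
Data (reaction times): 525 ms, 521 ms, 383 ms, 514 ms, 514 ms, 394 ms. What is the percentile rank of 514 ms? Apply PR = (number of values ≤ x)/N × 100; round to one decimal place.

N = 6.
Strictly below 514: 2. Equal to 514: 2.
PR = 4/6 × 100 = 66.7

66.7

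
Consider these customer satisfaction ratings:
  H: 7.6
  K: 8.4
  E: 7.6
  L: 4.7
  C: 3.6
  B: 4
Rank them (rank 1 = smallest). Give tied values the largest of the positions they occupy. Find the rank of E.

5

Sorted (ascending): 3.6, 4, 4.7, 7.6, 7.6, 8.4
The 2 values of 7.6 occupy positions 4–5 → each gets rank 5.
E has value 7.6 → rank 5.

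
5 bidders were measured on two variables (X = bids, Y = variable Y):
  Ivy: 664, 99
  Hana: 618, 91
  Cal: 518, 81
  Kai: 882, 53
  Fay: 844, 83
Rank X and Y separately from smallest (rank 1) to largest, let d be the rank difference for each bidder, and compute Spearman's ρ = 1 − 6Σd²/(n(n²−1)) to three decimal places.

Ranks of variable 1: 3, 2, 1, 5, 4
Ranks of variable 2: 5, 4, 2, 1, 3
d = r₁ − r₂: -2, -2, -1, 4, 1
d²: 4, 4, 1, 16, 1; Σd² = 26
ρ = 1 − 6·26/(5·24) = 1 − 156/120 = -0.300

-0.300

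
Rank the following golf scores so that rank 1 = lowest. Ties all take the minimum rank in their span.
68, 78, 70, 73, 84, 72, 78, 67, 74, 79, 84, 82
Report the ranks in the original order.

Sorted (ascending): 67, 68, 70, 72, 73, 74, 78, 78, 79, 82, 84, 84
The 2 values of 78 occupy positions 7–8 → each gets rank 7.
The 2 values of 84 occupy positions 11–12 → each gets rank 11.

2, 7, 3, 5, 11, 4, 7, 1, 6, 9, 11, 10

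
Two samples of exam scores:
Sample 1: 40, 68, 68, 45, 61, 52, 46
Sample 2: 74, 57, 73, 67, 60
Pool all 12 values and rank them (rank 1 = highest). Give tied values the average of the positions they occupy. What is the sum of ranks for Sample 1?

Sorted (descending): 74, 73, 68, 68, 67, 61, 60, 57, 52, 46, 45, 40
The 2 values of 68 occupy positions 3–4 → average rank (3+4)/2 = 3.5.
Sample 1 values → pooled ranks: 40→12, 68→3.5, 68→3.5, 45→11, 61→6, 52→9, 46→10
Rank sum = 12 + 3.5 + 3.5 + 11 + 6 + 9 + 10 = 55

55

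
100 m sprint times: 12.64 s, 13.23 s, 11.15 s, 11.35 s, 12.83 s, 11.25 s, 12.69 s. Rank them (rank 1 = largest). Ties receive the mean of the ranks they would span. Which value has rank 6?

Sorted (descending): 13.23, 12.83, 12.69, 12.64, 11.35, 11.25, 11.15
No ties — each value takes its position as its rank.
Rank 6 → value 11.25.

11.25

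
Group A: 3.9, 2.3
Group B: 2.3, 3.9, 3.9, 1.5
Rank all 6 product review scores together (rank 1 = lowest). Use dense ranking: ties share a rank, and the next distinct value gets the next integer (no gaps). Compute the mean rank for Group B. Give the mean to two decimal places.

2.25

Sorted (ascending): 1.5, 2.3, 2.3, 3.9, 3.9, 3.9
The 2 values of 2.3 share dense rank 2.
The 3 values of 3.9 share dense rank 3.
Remaining distinct values take the next consecutive integers.
Group B values → pooled ranks: 2.3→2, 3.9→3, 3.9→3, 1.5→1
Mean rank = (2 + 3 + 3 + 1) / 4 = 2.25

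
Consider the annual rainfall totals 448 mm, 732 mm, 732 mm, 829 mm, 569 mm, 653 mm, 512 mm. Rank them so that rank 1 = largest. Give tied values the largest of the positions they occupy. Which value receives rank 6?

Sorted (descending): 829, 732, 732, 653, 569, 512, 448
The 2 values of 732 occupy positions 2–3 → each gets rank 3.
Rank 6 → value 512.

512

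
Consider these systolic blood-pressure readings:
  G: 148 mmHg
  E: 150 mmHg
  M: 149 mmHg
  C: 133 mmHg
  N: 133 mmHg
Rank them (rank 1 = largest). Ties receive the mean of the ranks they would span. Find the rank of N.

4.5

Sorted (descending): 150, 149, 148, 133, 133
The 2 values of 133 occupy positions 4–5 → average rank (4+5)/2 = 4.5.
N has value 133 mmHg → rank 4.5.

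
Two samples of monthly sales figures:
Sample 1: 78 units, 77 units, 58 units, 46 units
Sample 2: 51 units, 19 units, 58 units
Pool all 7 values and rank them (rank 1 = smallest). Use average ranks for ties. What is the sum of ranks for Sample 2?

Sorted (ascending): 19, 46, 51, 58, 58, 77, 78
The 2 values of 58 occupy positions 4–5 → average rank (4+5)/2 = 4.5.
Sample 2 values → pooled ranks: 51→3, 19→1, 58→4.5
Rank sum = 3 + 1 + 4.5 = 8.5

8.5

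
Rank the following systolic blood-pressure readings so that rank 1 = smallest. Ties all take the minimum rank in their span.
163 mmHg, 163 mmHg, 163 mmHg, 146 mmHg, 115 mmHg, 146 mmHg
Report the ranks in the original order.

Sorted (ascending): 115, 146, 146, 163, 163, 163
The 2 values of 146 occupy positions 2–3 → each gets rank 2.
The 3 values of 163 occupy positions 4–6 → each gets rank 4.

4, 4, 4, 2, 1, 2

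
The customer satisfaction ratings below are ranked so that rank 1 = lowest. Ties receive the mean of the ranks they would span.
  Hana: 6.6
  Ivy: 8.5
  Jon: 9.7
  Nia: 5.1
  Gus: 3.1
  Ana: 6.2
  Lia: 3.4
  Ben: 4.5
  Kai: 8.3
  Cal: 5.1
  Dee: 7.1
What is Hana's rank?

Sorted (ascending): 3.1, 3.4, 4.5, 5.1, 5.1, 6.2, 6.6, 7.1, 8.3, 8.5, 9.7
The 2 values of 5.1 occupy positions 4–5 → average rank (4+5)/2 = 4.5.
Hana has value 6.6 → rank 7.

7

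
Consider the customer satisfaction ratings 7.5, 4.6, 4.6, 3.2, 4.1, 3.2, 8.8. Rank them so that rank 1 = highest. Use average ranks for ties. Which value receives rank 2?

7.5

Sorted (descending): 8.8, 7.5, 4.6, 4.6, 4.1, 3.2, 3.2
The 2 values of 4.6 occupy positions 3–4 → average rank (3+4)/2 = 3.5.
The 2 values of 3.2 occupy positions 6–7 → average rank (6+7)/2 = 6.5.
Rank 2 → value 7.5.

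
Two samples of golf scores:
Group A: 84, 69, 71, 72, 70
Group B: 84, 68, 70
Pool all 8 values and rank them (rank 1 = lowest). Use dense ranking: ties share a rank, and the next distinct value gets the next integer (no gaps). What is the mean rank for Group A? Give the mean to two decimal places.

4.00

Sorted (ascending): 68, 69, 70, 70, 71, 72, 84, 84
The 2 values of 70 share dense rank 3.
The 2 values of 84 share dense rank 6.
Remaining distinct values take the next consecutive integers.
Group A values → pooled ranks: 84→6, 69→2, 71→4, 72→5, 70→3
Mean rank = (6 + 2 + 4 + 5 + 3) / 5 = 4.00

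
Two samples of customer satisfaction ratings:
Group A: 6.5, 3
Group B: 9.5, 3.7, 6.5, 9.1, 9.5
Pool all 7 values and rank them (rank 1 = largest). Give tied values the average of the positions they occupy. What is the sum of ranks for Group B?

Sorted (descending): 9.5, 9.5, 9.1, 6.5, 6.5, 3.7, 3
The 2 values of 9.5 occupy positions 1–2 → average rank (1+2)/2 = 1.5.
The 2 values of 6.5 occupy positions 4–5 → average rank (4+5)/2 = 4.5.
Group B values → pooled ranks: 9.5→1.5, 3.7→6, 6.5→4.5, 9.1→3, 9.5→1.5
Rank sum = 1.5 + 6 + 4.5 + 3 + 1.5 = 16.5

16.5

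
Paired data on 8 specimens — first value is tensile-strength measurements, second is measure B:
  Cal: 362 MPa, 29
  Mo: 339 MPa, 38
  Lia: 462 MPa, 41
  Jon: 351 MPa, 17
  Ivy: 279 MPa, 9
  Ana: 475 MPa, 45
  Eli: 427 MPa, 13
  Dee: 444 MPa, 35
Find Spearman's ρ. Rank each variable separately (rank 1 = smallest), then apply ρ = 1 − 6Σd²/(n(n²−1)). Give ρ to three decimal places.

0.690

Ranks of variable 1: 4, 2, 7, 3, 1, 8, 5, 6
Ranks of variable 2: 4, 6, 7, 3, 1, 8, 2, 5
d = r₁ − r₂: 0, -4, 0, 0, 0, 0, 3, 1
d²: 0, 16, 0, 0, 0, 0, 9, 1; Σd² = 26
ρ = 1 − 6·26/(8·63) = 1 − 156/504 = 0.690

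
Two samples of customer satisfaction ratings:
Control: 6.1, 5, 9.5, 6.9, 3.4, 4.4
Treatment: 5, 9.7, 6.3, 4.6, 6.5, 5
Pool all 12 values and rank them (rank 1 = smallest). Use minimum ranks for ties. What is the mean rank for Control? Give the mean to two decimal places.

5.83

Sorted (ascending): 3.4, 4.4, 4.6, 5, 5, 5, 6.1, 6.3, 6.5, 6.9, 9.5, 9.7
The 3 values of 5 occupy positions 4–6 → each gets rank 4.
Control values → pooled ranks: 6.1→7, 5→4, 9.5→11, 6.9→10, 3.4→1, 4.4→2
Mean rank = (7 + 4 + 11 + 10 + 1 + 2) / 6 = 5.83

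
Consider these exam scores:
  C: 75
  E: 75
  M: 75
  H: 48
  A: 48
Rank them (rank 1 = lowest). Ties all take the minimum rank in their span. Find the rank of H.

Sorted (ascending): 48, 48, 75, 75, 75
The 2 values of 48 occupy positions 1–2 → each gets rank 1.
The 3 values of 75 occupy positions 3–5 → each gets rank 3.
H has value 48 → rank 1.

1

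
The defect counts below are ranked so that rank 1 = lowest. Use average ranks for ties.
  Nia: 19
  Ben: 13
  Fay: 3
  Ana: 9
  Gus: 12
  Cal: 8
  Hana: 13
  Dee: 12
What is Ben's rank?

6.5

Sorted (ascending): 3, 8, 9, 12, 12, 13, 13, 19
The 2 values of 12 occupy positions 4–5 → average rank (4+5)/2 = 4.5.
The 2 values of 13 occupy positions 6–7 → average rank (6+7)/2 = 6.5.
Ben has value 13 → rank 6.5.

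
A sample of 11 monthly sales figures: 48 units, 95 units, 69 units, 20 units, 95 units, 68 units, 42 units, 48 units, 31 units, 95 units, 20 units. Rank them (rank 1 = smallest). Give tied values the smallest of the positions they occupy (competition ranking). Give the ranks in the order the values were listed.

5, 9, 8, 1, 9, 7, 4, 5, 3, 9, 1

Sorted (ascending): 20, 20, 31, 42, 48, 48, 68, 69, 95, 95, 95
The 2 values of 20 occupy positions 1–2 → each gets rank 1.
The 2 values of 48 occupy positions 5–6 → each gets rank 5.
The 3 values of 95 occupy positions 9–11 → each gets rank 9.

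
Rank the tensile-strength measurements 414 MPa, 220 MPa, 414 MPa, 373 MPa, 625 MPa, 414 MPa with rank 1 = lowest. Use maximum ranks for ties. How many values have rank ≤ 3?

Sorted (ascending): 220, 373, 414, 414, 414, 625
The 3 values of 414 occupy positions 3–5 → each gets rank 5.
Ranks ≤ 3: {1, 2} → 2 values.

2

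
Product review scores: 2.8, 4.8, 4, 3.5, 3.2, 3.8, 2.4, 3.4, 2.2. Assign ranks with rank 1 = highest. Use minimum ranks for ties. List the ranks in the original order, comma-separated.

7, 1, 2, 4, 6, 3, 8, 5, 9

Sorted (descending): 4.8, 4, 3.8, 3.5, 3.4, 3.2, 2.8, 2.4, 2.2
No ties — each value takes its position as its rank.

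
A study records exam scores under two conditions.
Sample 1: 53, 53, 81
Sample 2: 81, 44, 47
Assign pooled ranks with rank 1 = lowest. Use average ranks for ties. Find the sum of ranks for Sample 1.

Sorted (ascending): 44, 47, 53, 53, 81, 81
The 2 values of 53 occupy positions 3–4 → average rank (3+4)/2 = 3.5.
The 2 values of 81 occupy positions 5–6 → average rank (5+6)/2 = 5.5.
Sample 1 values → pooled ranks: 53→3.5, 53→3.5, 81→5.5
Rank sum = 3.5 + 3.5 + 5.5 = 12.5

12.5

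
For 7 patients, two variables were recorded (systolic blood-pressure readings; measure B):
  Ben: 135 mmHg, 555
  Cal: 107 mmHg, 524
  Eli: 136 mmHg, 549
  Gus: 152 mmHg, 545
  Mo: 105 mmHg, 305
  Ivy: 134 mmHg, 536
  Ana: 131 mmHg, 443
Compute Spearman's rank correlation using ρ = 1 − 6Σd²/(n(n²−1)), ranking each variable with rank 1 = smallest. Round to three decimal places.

Ranks of variable 1: 5, 2, 6, 7, 1, 4, 3
Ranks of variable 2: 7, 3, 6, 5, 1, 4, 2
d = r₁ − r₂: -2, -1, 0, 2, 0, 0, 1
d²: 4, 1, 0, 4, 0, 0, 1; Σd² = 10
ρ = 1 − 6·10/(7·48) = 1 − 60/336 = 0.821

0.821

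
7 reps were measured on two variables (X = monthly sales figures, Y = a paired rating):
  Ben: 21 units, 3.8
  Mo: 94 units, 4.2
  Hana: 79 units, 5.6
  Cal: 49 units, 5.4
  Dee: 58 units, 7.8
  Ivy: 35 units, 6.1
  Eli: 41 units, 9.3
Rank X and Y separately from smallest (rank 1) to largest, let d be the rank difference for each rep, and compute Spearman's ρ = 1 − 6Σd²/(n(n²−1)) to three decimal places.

0.000

Ranks of variable 1: 1, 7, 6, 4, 5, 2, 3
Ranks of variable 2: 1, 2, 4, 3, 6, 5, 7
d = r₁ − r₂: 0, 5, 2, 1, -1, -3, -4
d²: 0, 25, 4, 1, 1, 9, 16; Σd² = 56
ρ = 1 − 6·56/(7·48) = 1 − 336/336 = 0.000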